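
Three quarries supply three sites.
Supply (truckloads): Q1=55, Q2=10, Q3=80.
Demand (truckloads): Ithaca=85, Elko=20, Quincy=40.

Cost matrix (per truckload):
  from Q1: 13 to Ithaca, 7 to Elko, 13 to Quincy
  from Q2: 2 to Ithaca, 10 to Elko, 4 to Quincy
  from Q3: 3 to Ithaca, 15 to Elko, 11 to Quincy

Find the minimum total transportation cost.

One minimum-cost allocation:
  Q1->Elko: 20 × 7 = 140
  Q1->Quincy: 35 × 13 = 455
  Q2->Ithaca: 5 × 2 = 10
  Q2->Quincy: 5 × 4 = 20
  Q3->Ithaca: 80 × 3 = 240
Total = 140 + 455 + 10 + 20 + 240 = 865.
(Supply check: Q1 ships 55; Q2 ships 10; Q3 ships 80.)

865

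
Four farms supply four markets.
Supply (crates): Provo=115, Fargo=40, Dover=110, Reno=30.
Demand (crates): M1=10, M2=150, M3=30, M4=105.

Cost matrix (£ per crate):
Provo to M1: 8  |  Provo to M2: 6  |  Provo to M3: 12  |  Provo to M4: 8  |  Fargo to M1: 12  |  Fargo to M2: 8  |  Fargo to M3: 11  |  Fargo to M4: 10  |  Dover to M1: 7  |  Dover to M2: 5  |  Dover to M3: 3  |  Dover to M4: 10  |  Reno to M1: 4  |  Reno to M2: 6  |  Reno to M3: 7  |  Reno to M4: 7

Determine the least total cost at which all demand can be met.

Optimal allocation:
  Provo to M2: 70 × £6 = £420
  Provo to M4: 45 × £8 = £360
  Fargo to M4: 40 × £10 = £400
  Dover to M2: 80 × £5 = £400
  Dover to M3: 30 × £3 = £90
  Reno to M1: 10 × £4 = £40
  Reno to M4: 20 × £7 = £140
Total = 420 + 360 + 400 + 400 + 90 + 40 + 140 = £1850.

1850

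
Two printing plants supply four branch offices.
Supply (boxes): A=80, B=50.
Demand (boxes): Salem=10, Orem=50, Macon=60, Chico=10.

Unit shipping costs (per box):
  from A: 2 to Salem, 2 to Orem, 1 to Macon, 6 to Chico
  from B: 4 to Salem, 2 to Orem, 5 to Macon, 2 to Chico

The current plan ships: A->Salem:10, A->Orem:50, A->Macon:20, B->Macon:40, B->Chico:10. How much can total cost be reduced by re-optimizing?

160

Current plan cost = 10·2 + 50·2 + 20·1 + 40·5 + 10·2 = 360.
Optimal plan:
  A–Salem: 10 × 2 = 20
  A–Orem: 10 × 2 = 20
  A–Macon: 60 × 1 = 60
  B–Orem: 40 × 2 = 80
  B–Chico: 10 × 2 = 20
Optimal cost = 200.
Saving = 360 − 200 = 160.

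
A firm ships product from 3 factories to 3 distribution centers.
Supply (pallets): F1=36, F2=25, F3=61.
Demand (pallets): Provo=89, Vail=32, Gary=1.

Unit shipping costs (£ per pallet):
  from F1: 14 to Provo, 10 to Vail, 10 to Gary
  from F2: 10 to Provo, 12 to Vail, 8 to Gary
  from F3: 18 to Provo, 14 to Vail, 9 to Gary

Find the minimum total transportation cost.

1715

A cheapest plan:
  F1->Provo: 4 × £14 = £56
  F1->Vail: 32 × £10 = £320
  F2->Provo: 25 × £10 = £250
  F3->Provo: 60 × £18 = £1080
  F3->Gary: 1 × £9 = £9
Total = 56 + 320 + 250 + 1080 + 9 = £1715.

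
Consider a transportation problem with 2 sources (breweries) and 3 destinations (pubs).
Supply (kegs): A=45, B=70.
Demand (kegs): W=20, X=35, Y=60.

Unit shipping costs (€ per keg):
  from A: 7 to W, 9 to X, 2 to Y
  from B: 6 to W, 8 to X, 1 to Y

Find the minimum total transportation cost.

505

Optimal allocation:
  A–Y: 45 kegs
  B–W: 20 kegs
  B–X: 35 kegs
  B–Y: 15 kegs
Total cost = €505.
(Supply check: A ships 45; B ships 70.)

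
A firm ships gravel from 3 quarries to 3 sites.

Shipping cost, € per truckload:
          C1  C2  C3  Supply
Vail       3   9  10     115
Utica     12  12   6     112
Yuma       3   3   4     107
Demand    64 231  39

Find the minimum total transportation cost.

2082

A cheapest plan:
  Vail–C1: 64 × €3 = €192
  Vail–C2: 51 × €9 = €459
  Utica–C2: 73 × €12 = €876
  Utica–C3: 39 × €6 = €234
  Yuma–C2: 107 × €3 = €321
Total = 192 + 459 + 876 + 234 + 321 = €2082.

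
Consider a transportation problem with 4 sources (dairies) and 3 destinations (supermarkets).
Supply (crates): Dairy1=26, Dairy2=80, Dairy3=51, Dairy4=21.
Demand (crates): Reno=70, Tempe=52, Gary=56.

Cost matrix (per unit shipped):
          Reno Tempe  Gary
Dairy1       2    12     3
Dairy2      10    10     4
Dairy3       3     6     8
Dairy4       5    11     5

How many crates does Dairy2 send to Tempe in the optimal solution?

Optimal shipments:
  Dairy1→Reno: 26 × 2 = 52
  Dairy2→Tempe: 24 × 10 = 240
  Dairy2→Gary: 56 × 4 = 224
  Dairy3→Reno: 23 × 3 = 69
  Dairy3→Tempe: 28 × 6 = 168
  Dairy4→Reno: 21 × 5 = 105
Total cost = 858.
So Dairy2→Tempe carries 24 crates.

24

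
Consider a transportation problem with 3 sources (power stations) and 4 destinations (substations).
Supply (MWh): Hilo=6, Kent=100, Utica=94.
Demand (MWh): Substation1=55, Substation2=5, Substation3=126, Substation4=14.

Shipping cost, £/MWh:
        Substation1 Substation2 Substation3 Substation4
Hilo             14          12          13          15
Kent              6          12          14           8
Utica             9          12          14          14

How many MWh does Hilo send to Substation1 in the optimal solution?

0

Solving gives:
  Hilo→Substation3: 6 × £13 = £78
  Kent→Substation1: 55 × £6 = £330
  Kent→Substation2: 5 × £12 = £60
  Kent→Substation3: 26 × £14 = £364
  Kent→Substation4: 14 × £8 = £112
  Utica→Substation3: 94 × £14 = £1316
Total cost = £2260.
The route Hilo→Substation1 is not used.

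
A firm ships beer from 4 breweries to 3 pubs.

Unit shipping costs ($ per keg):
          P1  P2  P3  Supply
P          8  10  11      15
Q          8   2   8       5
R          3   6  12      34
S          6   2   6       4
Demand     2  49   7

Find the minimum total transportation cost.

373

A cheapest plan:
  P->P2: 8 kegs
  P->P3: 7 kegs
  Q->P2: 5 kegs
  R->P1: 2 kegs
  R->P2: 32 kegs
  S->P2: 4 kegs
Total cost = $373.
(Supply check: P ships 15; Q ships 5; R ships 34; S ships 4.)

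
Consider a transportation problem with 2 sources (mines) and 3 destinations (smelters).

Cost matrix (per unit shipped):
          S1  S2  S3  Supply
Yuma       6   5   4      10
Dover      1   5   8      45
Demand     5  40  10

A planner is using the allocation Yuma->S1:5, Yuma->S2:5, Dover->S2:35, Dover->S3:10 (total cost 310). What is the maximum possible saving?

Current plan cost = 5·6 + 5·5 + 35·5 + 10·8 = 310.
Optimal plan:
  Yuma–S3: 10 × 4 = 40
  Dover–S1: 5 × 1 = 5
  Dover–S2: 40 × 5 = 200
Optimal cost = 245.
Saving = 310 − 245 = 65.

65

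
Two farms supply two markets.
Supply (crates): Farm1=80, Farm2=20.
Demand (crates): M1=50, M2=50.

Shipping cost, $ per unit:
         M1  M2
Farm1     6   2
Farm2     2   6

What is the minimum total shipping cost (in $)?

One minimum-cost allocation:
  Farm1 to M1: 30 crates
  Farm1 to M2: 50 crates
  Farm2 to M1: 20 crates
Total cost = $320.

320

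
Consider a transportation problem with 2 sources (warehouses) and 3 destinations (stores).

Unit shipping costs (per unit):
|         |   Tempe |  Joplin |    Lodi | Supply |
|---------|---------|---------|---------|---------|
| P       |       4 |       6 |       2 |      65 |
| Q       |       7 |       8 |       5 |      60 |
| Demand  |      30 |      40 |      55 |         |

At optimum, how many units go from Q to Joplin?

40

The minimum-cost plan:
  P–Tempe: 30 × 4 = 120
  P–Lodi: 35 × 2 = 70
  Q–Joplin: 40 × 8 = 320
  Q–Lodi: 20 × 5 = 100
Total cost = 610.
So Q→Joplin carries 40 units.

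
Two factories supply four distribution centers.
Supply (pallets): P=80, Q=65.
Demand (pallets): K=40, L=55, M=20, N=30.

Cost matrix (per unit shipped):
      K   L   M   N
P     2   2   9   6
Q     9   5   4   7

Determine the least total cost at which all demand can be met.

One minimum-cost allocation:
  P–K: 40 × 2 = 80
  P–L: 40 × 2 = 80
  Q–L: 15 × 5 = 75
  Q–M: 20 × 4 = 80
  Q–N: 30 × 7 = 210
Total = 80 + 80 + 75 + 80 + 210 = 525.

525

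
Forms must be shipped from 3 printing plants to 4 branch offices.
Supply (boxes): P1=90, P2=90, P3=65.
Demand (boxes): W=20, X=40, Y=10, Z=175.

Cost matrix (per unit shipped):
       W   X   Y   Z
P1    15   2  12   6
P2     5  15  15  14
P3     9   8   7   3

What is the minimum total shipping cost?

1665

A cheapest plan:
  P1->X: 40 boxes
  P1->Z: 50 boxes
  P2->W: 20 boxes
  P2->Y: 10 boxes
  P2->Z: 60 boxes
  P3->Z: 65 boxes
Total cost = 1665.
(Supply check: P1 ships 90; P2 ships 90; P3 ships 65.)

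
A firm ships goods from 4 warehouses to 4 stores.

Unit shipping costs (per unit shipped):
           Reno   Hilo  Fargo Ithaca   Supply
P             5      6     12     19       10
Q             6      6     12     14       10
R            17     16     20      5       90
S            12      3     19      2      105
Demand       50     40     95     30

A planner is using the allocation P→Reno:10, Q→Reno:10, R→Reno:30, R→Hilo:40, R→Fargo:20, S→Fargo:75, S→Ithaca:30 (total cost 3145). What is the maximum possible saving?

Current plan cost = 10·5 + 10·6 + 30·17 + 40·16 + 20·20 + 75·19 + 30·2 = 3145.
Optimal plan:
  P–Reno: 10 × 5 = 50
  Q–Reno: 5 × 6 = 30
  Q–Fargo: 5 × 12 = 60
  R–Fargo: 90 × 20 = 1800
  S–Reno: 35 × 12 = 420
  S–Hilo: 40 × 3 = 120
  S–Ithaca: 30 × 2 = 60
Optimal cost = 2540.
Saving = 3145 − 2540 = 605.

605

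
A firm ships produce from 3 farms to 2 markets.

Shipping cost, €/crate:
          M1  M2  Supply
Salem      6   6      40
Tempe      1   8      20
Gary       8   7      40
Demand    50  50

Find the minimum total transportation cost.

540

An optimal shipping plan:
  Salem→M1: 30 × €6 = €180
  Salem→M2: 10 × €6 = €60
  Tempe→M1: 20 × €1 = €20
  Gary→M2: 40 × €7 = €280
Total = 180 + 60 + 20 + 280 = €540.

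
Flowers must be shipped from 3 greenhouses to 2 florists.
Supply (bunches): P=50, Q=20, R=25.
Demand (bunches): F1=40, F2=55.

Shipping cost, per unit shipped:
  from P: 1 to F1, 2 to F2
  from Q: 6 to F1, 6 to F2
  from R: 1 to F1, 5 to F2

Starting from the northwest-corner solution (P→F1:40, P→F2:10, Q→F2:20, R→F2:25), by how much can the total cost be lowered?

75

Current plan cost = 40·1 + 10·2 + 20·6 + 25·5 = 305.
Optimal plan:
  P to F1: 15 × 1 = 15
  P to F2: 35 × 2 = 70
  Q to F2: 20 × 6 = 120
  R to F1: 25 × 1 = 25
Optimal cost = 230.
Saving = 305 − 230 = 75.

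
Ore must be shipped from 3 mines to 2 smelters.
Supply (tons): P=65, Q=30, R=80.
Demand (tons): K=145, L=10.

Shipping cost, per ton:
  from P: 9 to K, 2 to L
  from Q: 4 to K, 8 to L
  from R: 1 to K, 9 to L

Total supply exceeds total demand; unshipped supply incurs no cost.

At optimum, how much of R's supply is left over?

0

Minimum-cost shipments:
  P–K: 35 × 9 = 315
  P–L: 10 × 2 = 20
  Q–K: 30 × 4 = 120
  R–K: 80 × 1 = 80
Total cost = 535.
R ships 80 of its 80, leaving 0.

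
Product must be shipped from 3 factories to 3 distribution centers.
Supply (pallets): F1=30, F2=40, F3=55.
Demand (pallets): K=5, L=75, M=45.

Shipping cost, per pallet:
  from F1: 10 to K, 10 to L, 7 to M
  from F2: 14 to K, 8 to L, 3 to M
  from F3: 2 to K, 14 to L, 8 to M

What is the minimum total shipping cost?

A cheapest plan:
  F1->L: 30 pallets
  F2->L: 40 pallets
  F3->K: 5 pallets
  F3->L: 5 pallets
  F3->M: 45 pallets
Total cost = 1060.

1060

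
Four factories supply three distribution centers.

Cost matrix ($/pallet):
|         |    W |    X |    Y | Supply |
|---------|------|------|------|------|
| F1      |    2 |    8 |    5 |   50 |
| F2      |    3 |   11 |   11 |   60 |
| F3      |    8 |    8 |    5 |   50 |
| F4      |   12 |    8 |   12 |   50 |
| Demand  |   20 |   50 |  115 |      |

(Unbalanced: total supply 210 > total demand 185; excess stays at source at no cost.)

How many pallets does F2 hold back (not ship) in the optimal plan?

25

Minimum-cost shipments:
  F1 to Y: 50 pallets
  F2 to W: 20 pallets
  F2 to Y: 15 pallets
  F3 to Y: 50 pallets
  F4 to X: 50 pallets
Total cost = $1125.
F2 ships 35 of its 60, leaving 25.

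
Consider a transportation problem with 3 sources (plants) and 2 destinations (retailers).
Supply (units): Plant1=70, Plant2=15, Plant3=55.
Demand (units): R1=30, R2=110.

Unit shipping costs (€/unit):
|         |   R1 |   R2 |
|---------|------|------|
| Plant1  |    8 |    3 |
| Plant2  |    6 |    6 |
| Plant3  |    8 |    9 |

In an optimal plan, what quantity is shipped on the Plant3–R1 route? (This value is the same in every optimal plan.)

Optimal shipments:
  Plant1→R2: 70 × €3 = €210
  Plant2→R2: 15 × €6 = €90
  Plant3→R1: 30 × €8 = €240
  Plant3→R2: 25 × €9 = €225
Total cost = €765.
So Plant3→R1 carries 30 units.

30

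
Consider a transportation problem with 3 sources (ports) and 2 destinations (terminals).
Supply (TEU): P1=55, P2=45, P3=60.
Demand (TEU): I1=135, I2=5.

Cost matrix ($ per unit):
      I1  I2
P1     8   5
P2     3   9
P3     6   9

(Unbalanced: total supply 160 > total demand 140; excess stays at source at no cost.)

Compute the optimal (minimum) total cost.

760

A cheapest plan:
  P1 to I1: 30 × $8 = $240
  P1 to I2: 5 × $5 = $25
  P2 to I1: 45 × $3 = $135
  P3 to I1: 60 × $6 = $360
Total = 240 + 25 + 135 + 360 = $760.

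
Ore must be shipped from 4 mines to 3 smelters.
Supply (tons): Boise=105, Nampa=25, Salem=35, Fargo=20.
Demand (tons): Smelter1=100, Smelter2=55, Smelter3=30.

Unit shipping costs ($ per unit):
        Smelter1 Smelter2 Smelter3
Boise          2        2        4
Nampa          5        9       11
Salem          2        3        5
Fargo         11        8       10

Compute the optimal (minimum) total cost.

625

A cheapest plan:
  Boise to Smelter1: 40 tons
  Boise to Smelter2: 55 tons
  Boise to Smelter3: 10 tons
  Nampa to Smelter1: 25 tons
  Salem to Smelter1: 35 tons
  Fargo to Smelter3: 20 tons
Total cost = $625.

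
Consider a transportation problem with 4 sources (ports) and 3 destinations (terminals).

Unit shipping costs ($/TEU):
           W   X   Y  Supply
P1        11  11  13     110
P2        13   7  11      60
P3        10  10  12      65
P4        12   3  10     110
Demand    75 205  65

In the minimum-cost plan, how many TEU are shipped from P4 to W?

0

The minimum-cost plan:
  P1->W: 10 × $11 = $110
  P1->X: 35 × $11 = $385
  P1->Y: 65 × $13 = $845
  P2->X: 60 × $7 = $420
  P3->W: 65 × $10 = $650
  P4->X: 110 × $3 = $330
Total cost = $2740.
The route P4→W is not used.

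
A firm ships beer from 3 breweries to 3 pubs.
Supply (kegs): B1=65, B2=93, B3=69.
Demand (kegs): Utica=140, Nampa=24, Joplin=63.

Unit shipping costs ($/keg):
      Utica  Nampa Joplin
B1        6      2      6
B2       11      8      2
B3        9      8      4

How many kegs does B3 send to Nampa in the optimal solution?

0

The minimum-cost plan:
  B1→Utica: 41 kegs
  B1→Nampa: 24 kegs
  B2→Utica: 30 kegs
  B2→Joplin: 63 kegs
  B3→Utica: 69 kegs
Total cost = $1371.
The route B3→Nampa is not used.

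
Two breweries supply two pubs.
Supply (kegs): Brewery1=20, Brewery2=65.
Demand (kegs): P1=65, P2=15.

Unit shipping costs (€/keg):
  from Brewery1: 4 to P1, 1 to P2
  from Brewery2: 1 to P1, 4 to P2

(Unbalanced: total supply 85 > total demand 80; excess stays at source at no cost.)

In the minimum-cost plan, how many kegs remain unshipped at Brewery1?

5

An optimal plan:
  Brewery1–P2: 15 × €1 = €15
  Brewery2–P1: 65 × €1 = €65
Total cost = €80.
Brewery1 ships 15 of its 20, leaving 5.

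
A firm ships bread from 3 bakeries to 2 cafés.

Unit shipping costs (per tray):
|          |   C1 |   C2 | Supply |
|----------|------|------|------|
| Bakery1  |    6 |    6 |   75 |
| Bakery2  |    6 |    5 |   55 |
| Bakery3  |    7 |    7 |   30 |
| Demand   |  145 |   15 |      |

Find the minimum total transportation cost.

An optimal shipping plan:
  Bakery1–C1: 75 × 6 = 450
  Bakery2–C1: 40 × 6 = 240
  Bakery2–C2: 15 × 5 = 75
  Bakery3–C1: 30 × 7 = 210
Total = 450 + 240 + 75 + 210 = 975.

975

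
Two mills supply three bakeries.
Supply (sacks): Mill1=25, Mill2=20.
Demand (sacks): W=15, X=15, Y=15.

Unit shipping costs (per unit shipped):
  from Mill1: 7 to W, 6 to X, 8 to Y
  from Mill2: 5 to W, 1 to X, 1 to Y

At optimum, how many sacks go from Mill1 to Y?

The minimum-cost plan:
  Mill1 to W: 15 × 7 = 105
  Mill1 to X: 10 × 6 = 60
  Mill2 to X: 5 × 1 = 5
  Mill2 to Y: 15 × 1 = 15
Total cost = 185.
The route Mill1→Y is not used.

0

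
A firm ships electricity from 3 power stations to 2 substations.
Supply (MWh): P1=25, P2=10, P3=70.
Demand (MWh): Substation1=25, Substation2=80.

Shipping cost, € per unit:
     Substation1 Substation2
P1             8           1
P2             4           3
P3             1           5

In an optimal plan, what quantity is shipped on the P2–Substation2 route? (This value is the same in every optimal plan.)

The minimum-cost plan:
  P1→Substation2: 25 MWh
  P2→Substation2: 10 MWh
  P3→Substation1: 25 MWh
  P3→Substation2: 45 MWh
Total cost = €305.
So P2→Substation2 carries 10 MWh.

10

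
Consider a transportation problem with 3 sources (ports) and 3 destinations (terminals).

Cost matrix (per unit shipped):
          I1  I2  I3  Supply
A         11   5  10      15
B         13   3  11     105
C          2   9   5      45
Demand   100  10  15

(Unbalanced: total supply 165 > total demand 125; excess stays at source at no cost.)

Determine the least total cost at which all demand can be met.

970

Optimal allocation:
  A→I1: 15 × 11 = 165
  B→I1: 40 × 13 = 520
  B→I2: 10 × 3 = 30
  B→I3: 15 × 11 = 165
  C→I1: 45 × 2 = 90
Total = 165 + 520 + 30 + 165 + 90 = 970.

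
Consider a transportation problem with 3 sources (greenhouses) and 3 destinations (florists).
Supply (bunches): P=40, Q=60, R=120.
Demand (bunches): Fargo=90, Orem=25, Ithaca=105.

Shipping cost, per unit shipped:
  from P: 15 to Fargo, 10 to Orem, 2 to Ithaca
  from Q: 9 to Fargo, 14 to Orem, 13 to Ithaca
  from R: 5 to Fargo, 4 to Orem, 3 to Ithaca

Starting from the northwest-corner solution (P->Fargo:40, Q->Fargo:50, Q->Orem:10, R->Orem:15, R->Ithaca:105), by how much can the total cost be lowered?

500

Current plan cost = 40·15 + 50·9 + 10·14 + 15·4 + 105·3 = 1565.
Optimal plan:
  P–Ithaca: 40 × 2 = 80
  Q–Fargo: 60 × 9 = 540
  R–Fargo: 30 × 5 = 150
  R–Orem: 25 × 4 = 100
  R–Ithaca: 65 × 3 = 195
Optimal cost = 1065.
Saving = 1565 − 1065 = 500.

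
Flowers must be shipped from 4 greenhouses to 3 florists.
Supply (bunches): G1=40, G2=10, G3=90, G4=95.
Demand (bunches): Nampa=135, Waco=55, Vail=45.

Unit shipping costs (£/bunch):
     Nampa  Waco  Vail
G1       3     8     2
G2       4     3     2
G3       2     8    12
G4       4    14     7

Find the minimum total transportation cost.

One minimum-cost allocation:
  G1→Vail: 40 × £2 = £80
  G2→Waco: 10 × £3 = £30
  G3→Nampa: 45 × £2 = £90
  G3→Waco: 45 × £8 = £360
  G4→Nampa: 90 × £4 = £360
  G4→Vail: 5 × £7 = £35
Total = 80 + 30 + 90 + 360 + 360 + 35 = £955.

955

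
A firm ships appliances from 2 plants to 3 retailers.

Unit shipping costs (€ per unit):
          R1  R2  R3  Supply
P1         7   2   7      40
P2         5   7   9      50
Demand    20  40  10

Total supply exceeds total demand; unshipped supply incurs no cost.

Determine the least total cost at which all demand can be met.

270

A cheapest plan:
  P1->R2: 40 × €2 = €80
  P2->R1: 20 × €5 = €100
  P2->R3: 10 × €9 = €90
Total = 80 + 100 + 90 = €270.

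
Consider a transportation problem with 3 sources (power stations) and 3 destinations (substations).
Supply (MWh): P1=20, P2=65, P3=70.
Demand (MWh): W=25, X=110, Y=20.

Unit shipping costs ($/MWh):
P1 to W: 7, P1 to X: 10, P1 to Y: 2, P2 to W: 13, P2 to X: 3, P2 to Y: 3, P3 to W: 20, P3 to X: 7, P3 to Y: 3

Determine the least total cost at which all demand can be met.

A cheapest plan:
  P1–W: 20 × $7 = $140
  P2–W: 5 × $13 = $65
  P2–X: 60 × $3 = $180
  P3–X: 50 × $7 = $350
  P3–Y: 20 × $3 = $60
Total = 140 + 65 + 180 + 350 + 60 = $795.

795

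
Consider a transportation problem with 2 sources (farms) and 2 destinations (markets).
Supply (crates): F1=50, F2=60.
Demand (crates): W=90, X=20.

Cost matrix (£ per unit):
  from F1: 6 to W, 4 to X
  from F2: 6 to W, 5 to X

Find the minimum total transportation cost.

Optimal allocation:
  F1 to W: 30 crates
  F1 to X: 20 crates
  F2 to W: 60 crates
Total cost = £620.

620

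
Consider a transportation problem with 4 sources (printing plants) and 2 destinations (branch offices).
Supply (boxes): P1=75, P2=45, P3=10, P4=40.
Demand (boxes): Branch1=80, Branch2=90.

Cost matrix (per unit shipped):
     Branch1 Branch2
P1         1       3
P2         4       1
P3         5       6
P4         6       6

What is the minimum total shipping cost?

A cheapest plan:
  P1–Branch1: 75 boxes
  P2–Branch2: 45 boxes
  P3–Branch1: 5 boxes
  P3–Branch2: 5 boxes
  P4–Branch2: 40 boxes
Total cost = 415.

415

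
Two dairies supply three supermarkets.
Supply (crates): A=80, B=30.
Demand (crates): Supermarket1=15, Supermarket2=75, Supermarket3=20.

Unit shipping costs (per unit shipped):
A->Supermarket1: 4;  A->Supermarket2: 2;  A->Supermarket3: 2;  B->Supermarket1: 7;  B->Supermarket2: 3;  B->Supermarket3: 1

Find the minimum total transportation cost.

One minimum-cost allocation:
  A to Supermarket1: 15 × 4 = 60
  A to Supermarket2: 65 × 2 = 130
  B to Supermarket2: 10 × 3 = 30
  B to Supermarket3: 20 × 1 = 20
Total = 60 + 130 + 30 + 20 = 240.

240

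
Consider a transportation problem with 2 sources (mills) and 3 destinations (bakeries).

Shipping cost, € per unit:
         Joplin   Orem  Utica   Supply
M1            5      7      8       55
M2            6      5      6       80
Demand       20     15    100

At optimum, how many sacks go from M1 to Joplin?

Optimal shipments:
  M1->Joplin: 20 sacks
  M1->Orem: 15 sacks
  M1->Utica: 20 sacks
  M2->Utica: 80 sacks
Total cost = €845.
So M1→Joplin carries 20 sacks.

20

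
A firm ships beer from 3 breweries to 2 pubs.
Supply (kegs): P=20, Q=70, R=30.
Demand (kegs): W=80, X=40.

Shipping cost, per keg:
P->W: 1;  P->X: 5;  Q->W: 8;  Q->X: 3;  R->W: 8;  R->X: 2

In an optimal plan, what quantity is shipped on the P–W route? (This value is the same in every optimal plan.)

Optimal shipments:
  P–W: 20 × 1 = 20
  Q–W: 60 × 8 = 480
  Q–X: 10 × 3 = 30
  R–X: 30 × 2 = 60
Total cost = 590.
So P→W carries 20 kegs.

20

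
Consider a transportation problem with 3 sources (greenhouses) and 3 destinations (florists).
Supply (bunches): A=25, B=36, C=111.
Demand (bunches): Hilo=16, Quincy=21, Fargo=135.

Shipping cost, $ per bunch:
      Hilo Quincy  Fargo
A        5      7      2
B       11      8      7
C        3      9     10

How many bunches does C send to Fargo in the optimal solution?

The minimum-cost plan:
  A–Fargo: 25 × $2 = $50
  B–Fargo: 36 × $7 = $252
  C–Hilo: 16 × $3 = $48
  C–Quincy: 21 × $9 = $189
  C–Fargo: 74 × $10 = $740
Total cost = $1279.
So C→Fargo carries 74 bunches.

74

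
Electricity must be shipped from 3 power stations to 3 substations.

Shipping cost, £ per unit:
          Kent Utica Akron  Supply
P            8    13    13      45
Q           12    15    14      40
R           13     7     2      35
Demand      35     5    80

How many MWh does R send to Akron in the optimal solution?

35

The minimum-cost plan:
  P to Kent: 35 × £8 = £280
  P to Utica: 5 × £13 = £65
  P to Akron: 5 × £13 = £65
  Q to Akron: 40 × £14 = £560
  R to Akron: 35 × £2 = £70
Total cost = £1040.
So R→Akron carries 35 MWh.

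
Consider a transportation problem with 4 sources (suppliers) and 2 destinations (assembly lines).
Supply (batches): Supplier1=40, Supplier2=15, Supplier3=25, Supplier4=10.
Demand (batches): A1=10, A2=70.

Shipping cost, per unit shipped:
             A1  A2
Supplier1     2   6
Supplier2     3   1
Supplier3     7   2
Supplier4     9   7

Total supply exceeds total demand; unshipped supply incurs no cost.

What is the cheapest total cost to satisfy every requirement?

An optimal shipping plan:
  Supplier1–A1: 10 × 2 = 20
  Supplier1–A2: 30 × 6 = 180
  Supplier2–A2: 15 × 1 = 15
  Supplier3–A2: 25 × 2 = 50
Total = 20 + 180 + 15 + 50 = 265.

265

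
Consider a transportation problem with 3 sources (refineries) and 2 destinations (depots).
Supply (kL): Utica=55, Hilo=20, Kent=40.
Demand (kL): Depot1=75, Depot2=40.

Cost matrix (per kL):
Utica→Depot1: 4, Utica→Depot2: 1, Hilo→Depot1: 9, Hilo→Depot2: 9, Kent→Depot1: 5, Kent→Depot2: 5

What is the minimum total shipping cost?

Optimal allocation:
  Utica to Depot1: 15 kL
  Utica to Depot2: 40 kL
  Hilo to Depot1: 20 kL
  Kent to Depot1: 40 kL
Total cost = 480.

480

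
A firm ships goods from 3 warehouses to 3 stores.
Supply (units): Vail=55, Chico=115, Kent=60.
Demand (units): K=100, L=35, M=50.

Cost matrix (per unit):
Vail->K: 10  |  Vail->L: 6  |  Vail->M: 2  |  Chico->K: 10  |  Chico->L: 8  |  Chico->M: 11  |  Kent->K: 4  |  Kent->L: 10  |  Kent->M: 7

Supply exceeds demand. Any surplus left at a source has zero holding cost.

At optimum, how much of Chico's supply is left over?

45

An optimal plan:
  Vail->L: 5 × 6 = 30
  Vail->M: 50 × 2 = 100
  Chico->K: 40 × 10 = 400
  Chico->L: 30 × 8 = 240
  Kent->K: 60 × 4 = 240
Total cost = 1010.
Chico ships 70 of its 115, leaving 45.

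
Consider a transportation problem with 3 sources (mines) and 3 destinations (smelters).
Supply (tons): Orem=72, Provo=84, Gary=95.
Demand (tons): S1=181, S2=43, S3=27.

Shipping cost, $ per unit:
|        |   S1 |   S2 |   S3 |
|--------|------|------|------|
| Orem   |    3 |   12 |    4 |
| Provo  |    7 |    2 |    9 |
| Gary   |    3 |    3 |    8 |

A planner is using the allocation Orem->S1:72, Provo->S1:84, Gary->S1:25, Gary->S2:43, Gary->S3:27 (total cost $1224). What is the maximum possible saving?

Current plan cost = 72·3 + 84·7 + 25·3 + 43·3 + 27·8 = $1224.
Optimal plan:
  Orem–S1: 45 tons
  Orem–S3: 27 tons
  Provo–S1: 41 tons
  Provo–S2: 43 tons
  Gary–S1: 95 tons
Optimal cost = $901.
Saving = 1224 − 901 = $323.

323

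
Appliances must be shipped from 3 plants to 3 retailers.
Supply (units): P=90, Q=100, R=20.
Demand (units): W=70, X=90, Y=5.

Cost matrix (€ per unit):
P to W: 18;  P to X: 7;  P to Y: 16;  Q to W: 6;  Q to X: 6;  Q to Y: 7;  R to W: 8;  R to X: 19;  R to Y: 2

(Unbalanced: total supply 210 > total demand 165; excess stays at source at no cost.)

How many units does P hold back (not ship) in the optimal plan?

An optimal plan:
  P to X: 60 units
  Q to W: 70 units
  Q to X: 30 units
  R to Y: 5 units
Total cost = €1030.
P ships 60 of its 90, leaving 30.

30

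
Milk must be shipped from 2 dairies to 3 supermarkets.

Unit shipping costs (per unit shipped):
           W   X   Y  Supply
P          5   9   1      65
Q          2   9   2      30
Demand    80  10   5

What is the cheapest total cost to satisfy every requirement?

One minimum-cost allocation:
  P–W: 50 × 5 = 250
  P–X: 10 × 9 = 90
  P–Y: 5 × 1 = 5
  Q–W: 30 × 2 = 60
Total = 250 + 90 + 5 + 60 = 405.

405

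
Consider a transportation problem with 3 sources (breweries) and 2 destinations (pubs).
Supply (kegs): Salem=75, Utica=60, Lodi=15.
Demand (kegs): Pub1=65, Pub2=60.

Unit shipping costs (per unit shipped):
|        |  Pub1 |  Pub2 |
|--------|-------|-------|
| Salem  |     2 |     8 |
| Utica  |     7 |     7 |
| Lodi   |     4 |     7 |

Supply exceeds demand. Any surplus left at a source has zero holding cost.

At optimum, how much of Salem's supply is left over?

Minimum-cost shipments:
  Salem→Pub1: 65 kegs
  Utica→Pub2: 45 kegs
  Lodi→Pub2: 15 kegs
Total cost = 550.
Salem ships 65 of its 75, leaving 10.

10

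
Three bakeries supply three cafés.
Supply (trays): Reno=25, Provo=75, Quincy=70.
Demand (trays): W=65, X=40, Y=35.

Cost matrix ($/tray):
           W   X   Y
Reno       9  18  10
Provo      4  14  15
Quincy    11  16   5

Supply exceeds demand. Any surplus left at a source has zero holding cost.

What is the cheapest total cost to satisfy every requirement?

One minimum-cost allocation:
  Provo to W: 65 × $4 = $260
  Provo to X: 10 × $14 = $140
  Quincy to X: 30 × $16 = $480
  Quincy to Y: 35 × $5 = $175
Total = 260 + 140 + 480 + 175 = $1055.
(Supply check: Reno ships 0; Provo ships 75; Quincy ships 65.)

1055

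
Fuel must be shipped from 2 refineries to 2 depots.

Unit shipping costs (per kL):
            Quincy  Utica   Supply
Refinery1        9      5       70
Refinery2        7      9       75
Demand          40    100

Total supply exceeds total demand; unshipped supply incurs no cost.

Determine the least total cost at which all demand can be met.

Optimal allocation:
  Refinery1 to Utica: 70 kL
  Refinery2 to Quincy: 40 kL
  Refinery2 to Utica: 30 kL
Total cost = 900.

900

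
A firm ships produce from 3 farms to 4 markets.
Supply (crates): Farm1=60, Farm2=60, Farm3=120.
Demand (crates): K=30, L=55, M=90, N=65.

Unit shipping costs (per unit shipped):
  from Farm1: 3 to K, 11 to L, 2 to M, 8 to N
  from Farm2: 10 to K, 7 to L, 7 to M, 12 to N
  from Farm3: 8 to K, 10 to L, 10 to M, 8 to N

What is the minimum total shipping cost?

Optimal allocation:
  Farm1 to M: 60 crates
  Farm2 to L: 55 crates
  Farm2 to M: 5 crates
  Farm3 to K: 30 crates
  Farm3 to M: 25 crates
  Farm3 to N: 65 crates
Total cost = 1550.
(Supply check: Farm1 ships 60; Farm2 ships 60; Farm3 ships 120.)

1550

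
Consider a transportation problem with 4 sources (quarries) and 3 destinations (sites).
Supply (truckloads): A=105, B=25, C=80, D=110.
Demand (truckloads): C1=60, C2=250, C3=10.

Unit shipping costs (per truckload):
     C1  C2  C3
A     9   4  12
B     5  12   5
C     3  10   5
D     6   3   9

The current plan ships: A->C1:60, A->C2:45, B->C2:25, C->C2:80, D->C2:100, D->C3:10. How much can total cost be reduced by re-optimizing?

Current plan cost = 60·9 + 45·4 + 25·12 + 80·10 + 100·3 + 10·9 = 2210.
Optimal plan:
  A->C2: 105 × 4 = 420
  B->C2: 15 × 12 = 180
  B->C3: 10 × 5 = 50
  C->C1: 60 × 3 = 180
  C->C2: 20 × 10 = 200
  D->C2: 110 × 3 = 330
Optimal cost = 1360.
Saving = 2210 − 1360 = 850.

850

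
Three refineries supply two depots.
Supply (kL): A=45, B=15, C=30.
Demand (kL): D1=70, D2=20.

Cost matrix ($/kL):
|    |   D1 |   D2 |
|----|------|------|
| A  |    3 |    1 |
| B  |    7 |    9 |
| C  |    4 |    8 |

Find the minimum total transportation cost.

320

Optimal allocation:
  A->D1: 25 × $3 = $75
  A->D2: 20 × $1 = $20
  B->D1: 15 × $7 = $105
  C->D1: 30 × $4 = $120
Total = 75 + 20 + 105 + 120 = $320.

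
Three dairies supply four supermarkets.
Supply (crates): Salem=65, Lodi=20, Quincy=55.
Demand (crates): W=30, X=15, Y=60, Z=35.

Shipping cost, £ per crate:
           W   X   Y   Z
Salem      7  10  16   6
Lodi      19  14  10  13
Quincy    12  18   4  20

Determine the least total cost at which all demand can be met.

900

A cheapest plan:
  Salem->W: 30 × £7 = £210
  Salem->Z: 35 × £6 = £210
  Lodi->X: 15 × £14 = £210
  Lodi->Y: 5 × £10 = £50
  Quincy->Y: 55 × £4 = £220
Total = 210 + 210 + 210 + 50 + 220 = £900.
(Supply check: Salem ships 65; Lodi ships 20; Quincy ships 55.)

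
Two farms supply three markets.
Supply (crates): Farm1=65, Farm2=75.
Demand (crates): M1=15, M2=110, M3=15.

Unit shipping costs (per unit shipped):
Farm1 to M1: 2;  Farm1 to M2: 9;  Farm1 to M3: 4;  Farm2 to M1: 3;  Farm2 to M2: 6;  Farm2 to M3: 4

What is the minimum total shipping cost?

One minimum-cost allocation:
  Farm1->M1: 15 crates
  Farm1->M2: 35 crates
  Farm1->M3: 15 crates
  Farm2->M2: 75 crates
Total cost = 855.
(Supply check: Farm1 ships 65; Farm2 ships 75.)

855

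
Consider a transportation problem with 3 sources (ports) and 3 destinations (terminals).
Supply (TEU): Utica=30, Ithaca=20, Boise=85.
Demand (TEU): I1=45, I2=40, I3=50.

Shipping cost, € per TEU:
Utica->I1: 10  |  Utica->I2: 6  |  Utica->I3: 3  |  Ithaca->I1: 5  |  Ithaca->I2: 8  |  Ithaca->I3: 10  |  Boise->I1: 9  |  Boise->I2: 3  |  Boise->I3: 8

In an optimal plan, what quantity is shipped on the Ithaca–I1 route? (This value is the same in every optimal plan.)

Solving gives:
  Utica→I3: 30 TEU
  Ithaca→I1: 20 TEU
  Boise→I1: 25 TEU
  Boise→I2: 40 TEU
  Boise→I3: 20 TEU
Total cost = €695.
So Ithaca→I1 carries 20 TEU.

20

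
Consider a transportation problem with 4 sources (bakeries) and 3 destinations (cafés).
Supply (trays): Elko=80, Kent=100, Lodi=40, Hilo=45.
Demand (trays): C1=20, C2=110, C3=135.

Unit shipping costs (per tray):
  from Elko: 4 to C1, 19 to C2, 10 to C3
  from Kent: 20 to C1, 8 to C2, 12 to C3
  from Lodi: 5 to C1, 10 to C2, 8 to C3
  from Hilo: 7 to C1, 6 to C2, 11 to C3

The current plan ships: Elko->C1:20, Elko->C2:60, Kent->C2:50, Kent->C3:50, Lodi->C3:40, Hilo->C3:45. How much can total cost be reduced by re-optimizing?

825

Current plan cost = 20·4 + 60·19 + 50·8 + 50·12 + 40·8 + 45·11 = 3035.
Optimal plan:
  Elko→C1: 20 × 4 = 80
  Elko→C3: 60 × 10 = 600
  Kent→C2: 65 × 8 = 520
  Kent→C3: 35 × 12 = 420
  Lodi→C3: 40 × 8 = 320
  Hilo→C2: 45 × 6 = 270
Optimal cost = 2210.
Saving = 3035 − 2210 = 825.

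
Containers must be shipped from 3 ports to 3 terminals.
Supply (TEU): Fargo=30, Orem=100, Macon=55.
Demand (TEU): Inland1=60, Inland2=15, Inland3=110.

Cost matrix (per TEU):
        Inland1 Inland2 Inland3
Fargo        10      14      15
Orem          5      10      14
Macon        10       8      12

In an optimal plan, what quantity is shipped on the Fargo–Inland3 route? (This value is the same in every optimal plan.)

30

Solving gives:
  Fargo–Inland3: 30 × 15 = 450
  Orem–Inland1: 60 × 5 = 300
  Orem–Inland3: 40 × 14 = 560
  Macon–Inland2: 15 × 8 = 120
  Macon–Inland3: 40 × 12 = 480
Total cost = 1910.
So Fargo→Inland3 carries 30 TEU.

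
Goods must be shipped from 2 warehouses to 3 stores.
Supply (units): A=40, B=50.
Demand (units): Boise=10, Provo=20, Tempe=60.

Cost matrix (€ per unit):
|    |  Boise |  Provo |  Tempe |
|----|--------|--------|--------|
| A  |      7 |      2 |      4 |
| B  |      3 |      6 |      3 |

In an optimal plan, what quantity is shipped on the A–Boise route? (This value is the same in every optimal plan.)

Optimal shipments:
  A to Provo: 20 × €2 = €40
  A to Tempe: 20 × €4 = €80
  B to Boise: 10 × €3 = €30
  B to Tempe: 40 × €3 = €120
Total cost = €270.
The route A→Boise is not used.

0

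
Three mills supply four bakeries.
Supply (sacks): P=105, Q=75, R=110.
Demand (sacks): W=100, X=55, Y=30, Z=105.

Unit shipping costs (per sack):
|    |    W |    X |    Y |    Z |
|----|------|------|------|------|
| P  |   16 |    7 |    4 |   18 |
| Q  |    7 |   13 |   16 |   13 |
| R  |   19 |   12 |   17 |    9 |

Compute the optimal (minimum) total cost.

2390

A cheapest plan:
  P→W: 20 × 16 = 320
  P→X: 55 × 7 = 385
  P→Y: 30 × 4 = 120
  Q→W: 75 × 7 = 525
  R→W: 5 × 19 = 95
  R→Z: 105 × 9 = 945
Total = 320 + 385 + 120 + 525 + 95 + 945 = 2390.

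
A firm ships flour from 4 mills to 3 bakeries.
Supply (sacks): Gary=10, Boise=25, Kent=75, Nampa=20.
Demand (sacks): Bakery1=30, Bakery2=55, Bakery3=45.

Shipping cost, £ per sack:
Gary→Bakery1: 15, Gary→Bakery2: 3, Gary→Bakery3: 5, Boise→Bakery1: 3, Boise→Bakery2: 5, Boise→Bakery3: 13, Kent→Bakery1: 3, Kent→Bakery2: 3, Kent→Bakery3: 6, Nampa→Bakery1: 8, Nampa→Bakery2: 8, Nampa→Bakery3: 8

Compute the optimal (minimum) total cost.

555

Optimal allocation:
  Gary->Bakery3: 10 × £5 = £50
  Boise->Bakery1: 25 × £3 = £75
  Kent->Bakery1: 5 × £3 = £15
  Kent->Bakery2: 55 × £3 = £165
  Kent->Bakery3: 15 × £6 = £90
  Nampa->Bakery3: 20 × £8 = £160
Total = 50 + 75 + 15 + 165 + 90 + 160 = £555.
(Supply check: Gary ships 10; Boise ships 25; Kent ships 75; Nampa ships 20.)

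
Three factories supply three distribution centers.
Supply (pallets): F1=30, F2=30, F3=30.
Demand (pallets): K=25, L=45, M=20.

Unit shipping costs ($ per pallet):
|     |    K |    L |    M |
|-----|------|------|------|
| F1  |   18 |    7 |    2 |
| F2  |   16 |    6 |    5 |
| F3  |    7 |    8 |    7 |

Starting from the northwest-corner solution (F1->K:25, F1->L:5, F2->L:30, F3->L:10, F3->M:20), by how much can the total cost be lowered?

380

Current plan cost = 25·18 + 5·7 + 30·6 + 10·8 + 20·7 = $885.
Optimal plan:
  F1 to L: 10 pallets
  F1 to M: 20 pallets
  F2 to L: 30 pallets
  F3 to K: 25 pallets
  F3 to L: 5 pallets
Optimal cost = $505.
Saving = 885 − 505 = $380.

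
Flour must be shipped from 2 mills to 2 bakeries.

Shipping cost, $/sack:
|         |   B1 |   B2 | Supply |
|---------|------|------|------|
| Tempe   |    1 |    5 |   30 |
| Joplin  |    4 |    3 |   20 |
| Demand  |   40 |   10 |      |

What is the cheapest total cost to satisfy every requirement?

100

An optimal shipping plan:
  Tempe->B1: 30 sacks
  Joplin->B1: 10 sacks
  Joplin->B2: 10 sacks
Total cost = $100.
(Supply check: Tempe ships 30; Joplin ships 20.)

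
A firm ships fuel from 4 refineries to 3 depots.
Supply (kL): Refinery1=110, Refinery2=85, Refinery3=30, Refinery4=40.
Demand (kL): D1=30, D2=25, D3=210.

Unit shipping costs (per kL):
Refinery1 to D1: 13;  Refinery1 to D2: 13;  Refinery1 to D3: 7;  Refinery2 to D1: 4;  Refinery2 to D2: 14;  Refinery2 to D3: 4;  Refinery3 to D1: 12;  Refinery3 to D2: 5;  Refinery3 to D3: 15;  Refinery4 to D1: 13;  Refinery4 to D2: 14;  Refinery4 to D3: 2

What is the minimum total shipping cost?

1375

Optimal allocation:
  Refinery1–D3: 110 × 7 = 770
  Refinery2–D1: 25 × 4 = 100
  Refinery2–D3: 60 × 4 = 240
  Refinery3–D1: 5 × 12 = 60
  Refinery3–D2: 25 × 5 = 125
  Refinery4–D3: 40 × 2 = 80
Total = 770 + 100 + 240 + 60 + 125 + 80 = 1375.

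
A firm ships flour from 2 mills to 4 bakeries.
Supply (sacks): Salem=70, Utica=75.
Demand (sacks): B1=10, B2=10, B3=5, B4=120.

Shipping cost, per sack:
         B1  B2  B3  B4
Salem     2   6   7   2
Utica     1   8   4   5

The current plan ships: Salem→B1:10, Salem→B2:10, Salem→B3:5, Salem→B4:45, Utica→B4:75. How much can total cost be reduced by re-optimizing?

Current plan cost = 10·2 + 10·6 + 5·7 + 45·2 + 75·5 = 580.
Optimal plan:
  Salem->B4: 70 × 2 = 140
  Utica->B1: 10 × 1 = 10
  Utica->B2: 10 × 8 = 80
  Utica->B3: 5 × 4 = 20
  Utica->B4: 50 × 5 = 250
Optimal cost = 500.
Saving = 580 − 500 = 80.

80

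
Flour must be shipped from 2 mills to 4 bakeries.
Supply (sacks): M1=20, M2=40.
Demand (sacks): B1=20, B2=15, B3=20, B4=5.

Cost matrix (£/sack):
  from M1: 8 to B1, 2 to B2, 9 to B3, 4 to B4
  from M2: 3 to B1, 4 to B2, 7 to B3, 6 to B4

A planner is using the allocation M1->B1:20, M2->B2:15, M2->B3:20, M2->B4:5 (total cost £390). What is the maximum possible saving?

Current plan cost = 20·8 + 15·4 + 20·7 + 5·6 = £390.
Optimal plan:
  M1 to B2: 15 × £2 = £30
  M1 to B4: 5 × £4 = £20
  M2 to B1: 20 × £3 = £60
  M2 to B3: 20 × £7 = £140
Optimal cost = £250.
Saving = 390 − 250 = £140.

140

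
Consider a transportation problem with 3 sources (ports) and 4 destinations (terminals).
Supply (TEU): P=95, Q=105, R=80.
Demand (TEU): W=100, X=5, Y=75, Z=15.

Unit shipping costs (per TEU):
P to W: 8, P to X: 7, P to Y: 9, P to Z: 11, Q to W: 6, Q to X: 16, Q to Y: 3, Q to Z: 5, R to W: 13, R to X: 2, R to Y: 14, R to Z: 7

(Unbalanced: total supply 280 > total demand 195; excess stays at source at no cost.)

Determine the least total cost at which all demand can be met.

1080

A cheapest plan:
  P→W: 70 TEU
  Q→W: 30 TEU
  Q→Y: 75 TEU
  R→X: 5 TEU
  R→Z: 15 TEU
Total cost = 1080.
(Supply check: P ships 70; Q ships 105; R ships 20.)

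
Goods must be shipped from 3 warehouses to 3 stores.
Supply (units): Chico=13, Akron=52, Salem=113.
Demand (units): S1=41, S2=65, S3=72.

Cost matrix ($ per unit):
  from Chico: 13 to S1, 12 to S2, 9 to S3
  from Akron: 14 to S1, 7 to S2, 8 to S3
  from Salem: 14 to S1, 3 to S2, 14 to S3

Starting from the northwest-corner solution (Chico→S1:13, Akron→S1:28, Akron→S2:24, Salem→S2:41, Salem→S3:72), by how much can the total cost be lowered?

Current plan cost = 13·13 + 28·14 + 24·7 + 41·3 + 72·14 = $1860.
Optimal plan:
  Chico to S3: 13 × $9 = $117
  Akron to S3: 52 × $8 = $416
  Salem to S1: 41 × $14 = $574
  Salem to S2: 65 × $3 = $195
  Salem to S3: 7 × $14 = $98
Optimal cost = $1400.
Saving = 1860 − 1400 = $460.

460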